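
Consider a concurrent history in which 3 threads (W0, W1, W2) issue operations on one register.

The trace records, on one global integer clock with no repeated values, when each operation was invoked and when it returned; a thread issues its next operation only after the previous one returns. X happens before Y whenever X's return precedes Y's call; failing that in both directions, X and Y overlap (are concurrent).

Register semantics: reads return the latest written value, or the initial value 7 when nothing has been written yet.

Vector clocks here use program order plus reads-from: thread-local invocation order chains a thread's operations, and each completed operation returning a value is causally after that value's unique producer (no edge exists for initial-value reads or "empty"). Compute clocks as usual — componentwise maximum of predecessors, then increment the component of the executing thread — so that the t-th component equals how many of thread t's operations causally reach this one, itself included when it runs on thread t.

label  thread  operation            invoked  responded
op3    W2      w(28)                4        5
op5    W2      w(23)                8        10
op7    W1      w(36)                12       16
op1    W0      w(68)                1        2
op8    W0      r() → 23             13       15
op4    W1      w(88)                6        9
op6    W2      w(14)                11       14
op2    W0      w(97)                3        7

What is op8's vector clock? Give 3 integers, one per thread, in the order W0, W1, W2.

invoked at 4, op3 has no predecessors; its own W2 bump gives (0, 0, 1)
invoked at 6, op4 has no predecessors; its own W1 bump gives (0, 1, 0)
invoked at 1, op1 has no predecessors; its own W0 bump gives (1, 0, 0)
merge at op5 (invoked 8): VC(op3)=(0, 0, 1), own-thread bump on W2 → (0, 0, 2)
merge at op7 (invoked 12): VC(op4)=(0, 1, 0), own-thread bump on W1 → (0, 2, 0)
merge at op2 (invoked 3): VC(op1)=(1, 0, 0), own-thread bump on W0 → (2, 0, 0)
merge at op6 (invoked 11): VC(op5)=(0, 0, 2), own-thread bump on W2 → (0, 0, 3)
merge at op8 (invoked 13): VC(op2)=(2, 0, 0), VC(op5)=(0, 0, 2), own-thread bump on W0 → (3, 0, 2)
target: VC(op8) = (3, 0, 2)

(3, 0, 2)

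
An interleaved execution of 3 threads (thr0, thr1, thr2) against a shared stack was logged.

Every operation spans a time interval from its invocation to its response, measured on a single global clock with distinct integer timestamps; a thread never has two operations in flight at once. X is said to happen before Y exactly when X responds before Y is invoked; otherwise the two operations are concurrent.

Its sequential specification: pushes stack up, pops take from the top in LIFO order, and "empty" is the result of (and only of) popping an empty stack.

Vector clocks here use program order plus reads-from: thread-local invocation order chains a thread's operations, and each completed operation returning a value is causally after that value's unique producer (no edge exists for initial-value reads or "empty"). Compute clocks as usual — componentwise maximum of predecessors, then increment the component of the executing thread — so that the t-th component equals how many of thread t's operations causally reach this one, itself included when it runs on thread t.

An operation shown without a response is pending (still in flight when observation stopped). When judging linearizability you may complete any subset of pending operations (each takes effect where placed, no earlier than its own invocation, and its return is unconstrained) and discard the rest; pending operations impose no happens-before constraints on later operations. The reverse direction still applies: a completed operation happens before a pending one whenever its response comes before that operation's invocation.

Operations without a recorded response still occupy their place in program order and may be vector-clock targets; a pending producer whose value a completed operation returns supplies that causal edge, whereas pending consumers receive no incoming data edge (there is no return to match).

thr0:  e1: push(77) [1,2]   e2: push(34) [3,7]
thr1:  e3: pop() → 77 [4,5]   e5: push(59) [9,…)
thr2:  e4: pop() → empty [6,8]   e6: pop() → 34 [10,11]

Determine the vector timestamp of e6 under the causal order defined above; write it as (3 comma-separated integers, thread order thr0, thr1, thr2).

(2, 0, 2)

no predecessors for e4 (invoked 6): thr2 increments from zero → (0, 0, 1)
no predecessors for e1 (invoked 1): thr0 increments from zero → (1, 0, 0)
merge at e3 (invoked 4): VC(e1)=(1, 0, 0), own-thread bump on thr1 → (1, 1, 0)
merge at e2 (invoked 3): VC(e1)=(1, 0, 0), own-thread bump on thr0 → (2, 0, 0)
merge at e5 (invoked 9): VC(e3)=(1, 1, 0), own-thread bump on thr1 → (1, 2, 0)
merge at e6 (invoked 10): VC(e2)=(2, 0, 0), VC(e4)=(0, 0, 1), own-thread bump on thr2 → (2, 0, 2)
target: VC(e6) = (2, 0, 2)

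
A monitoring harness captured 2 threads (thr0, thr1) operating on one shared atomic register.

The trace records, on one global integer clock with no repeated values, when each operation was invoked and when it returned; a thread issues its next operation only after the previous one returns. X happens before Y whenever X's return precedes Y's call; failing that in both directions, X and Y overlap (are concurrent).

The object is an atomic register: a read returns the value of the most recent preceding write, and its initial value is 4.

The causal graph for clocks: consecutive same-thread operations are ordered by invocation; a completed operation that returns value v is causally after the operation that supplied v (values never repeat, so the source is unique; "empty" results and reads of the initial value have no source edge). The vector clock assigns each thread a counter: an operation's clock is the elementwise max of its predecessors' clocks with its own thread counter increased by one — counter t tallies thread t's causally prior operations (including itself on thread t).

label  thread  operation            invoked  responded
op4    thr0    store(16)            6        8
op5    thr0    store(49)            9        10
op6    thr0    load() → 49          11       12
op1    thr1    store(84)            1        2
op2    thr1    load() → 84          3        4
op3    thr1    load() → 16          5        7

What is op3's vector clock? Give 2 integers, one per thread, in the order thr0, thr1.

op1 (invocation 1): nothing precedes it; thr1's component alone gives (0, 1)
op4 (invocation 6): nothing precedes it; thr0's component alone gives (1, 0)
op2 (invocation 3): componentwise max over VC(op1)=(0, 1), +1 at thr1, giving (0, 2)
op5 (invocation 9): componentwise max over VC(op4)=(1, 0), +1 at thr0, giving (2, 0)
op6 (invocation 11): componentwise max over VC(op5)=(2, 0), +1 at thr0, giving (3, 0)
op3 (invocation 5): componentwise max over VC(op2)=(0, 2), VC(op4)=(1, 0), +1 at thr1, giving (1, 3)
target: VC(op3) = (1, 3)

(1, 3)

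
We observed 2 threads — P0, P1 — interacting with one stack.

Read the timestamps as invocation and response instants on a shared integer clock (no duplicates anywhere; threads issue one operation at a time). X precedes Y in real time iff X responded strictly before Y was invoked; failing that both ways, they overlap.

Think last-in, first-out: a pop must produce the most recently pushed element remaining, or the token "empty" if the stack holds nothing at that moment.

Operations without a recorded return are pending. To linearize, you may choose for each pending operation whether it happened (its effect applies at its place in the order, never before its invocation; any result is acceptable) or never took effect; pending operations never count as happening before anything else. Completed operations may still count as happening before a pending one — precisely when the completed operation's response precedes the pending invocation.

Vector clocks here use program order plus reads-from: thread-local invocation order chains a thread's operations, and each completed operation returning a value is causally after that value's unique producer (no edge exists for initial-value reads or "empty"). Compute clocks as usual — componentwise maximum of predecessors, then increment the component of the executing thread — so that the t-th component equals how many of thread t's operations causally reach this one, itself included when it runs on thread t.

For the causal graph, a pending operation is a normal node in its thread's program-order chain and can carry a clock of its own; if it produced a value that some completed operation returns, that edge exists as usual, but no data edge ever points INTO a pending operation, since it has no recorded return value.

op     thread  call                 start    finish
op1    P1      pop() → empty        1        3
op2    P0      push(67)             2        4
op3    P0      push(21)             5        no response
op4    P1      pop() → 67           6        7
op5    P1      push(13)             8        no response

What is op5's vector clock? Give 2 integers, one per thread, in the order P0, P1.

op1 (invocation 1): nothing precedes it; P1's component alone gives (0, 1)
op2 (invocation 2): nothing precedes it; P0's component alone gives (1, 0)
invoked at 5, op3 merges VC(op2)=(1, 0) and bumps P0's slot → (2, 0)
invoked at 6, op4 merges VC(op1)=(0, 1), VC(op2)=(1, 0) and bumps P1's slot → (1, 2)
invoked at 8, op5 merges VC(op4)=(1, 2) and bumps P1's slot → (1, 3)
target: VC(op5) = (1, 3)

(1, 3)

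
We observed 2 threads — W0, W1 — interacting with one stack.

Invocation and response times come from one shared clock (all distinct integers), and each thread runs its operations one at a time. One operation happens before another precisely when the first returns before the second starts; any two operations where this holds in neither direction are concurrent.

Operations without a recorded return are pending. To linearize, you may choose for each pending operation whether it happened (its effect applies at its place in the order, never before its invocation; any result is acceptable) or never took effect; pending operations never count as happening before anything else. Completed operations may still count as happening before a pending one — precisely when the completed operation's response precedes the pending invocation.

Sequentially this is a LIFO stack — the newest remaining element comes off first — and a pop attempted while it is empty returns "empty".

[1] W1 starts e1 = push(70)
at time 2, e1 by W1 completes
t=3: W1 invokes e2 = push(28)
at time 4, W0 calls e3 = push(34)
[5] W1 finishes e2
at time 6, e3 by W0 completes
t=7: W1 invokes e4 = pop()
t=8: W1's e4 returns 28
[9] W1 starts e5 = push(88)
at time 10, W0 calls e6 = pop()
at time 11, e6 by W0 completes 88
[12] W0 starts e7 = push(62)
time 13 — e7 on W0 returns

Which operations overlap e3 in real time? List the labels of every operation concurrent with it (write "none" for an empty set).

e2

concurrent with e3 ([4,6]): every op whose interval crosses 4..6
e1 [1,2]: before
e2 [3,5]: concurrent
e4 [7,8]: after
e5 [9,…): after
e6 [10,11]: after
e7 [12,13]: after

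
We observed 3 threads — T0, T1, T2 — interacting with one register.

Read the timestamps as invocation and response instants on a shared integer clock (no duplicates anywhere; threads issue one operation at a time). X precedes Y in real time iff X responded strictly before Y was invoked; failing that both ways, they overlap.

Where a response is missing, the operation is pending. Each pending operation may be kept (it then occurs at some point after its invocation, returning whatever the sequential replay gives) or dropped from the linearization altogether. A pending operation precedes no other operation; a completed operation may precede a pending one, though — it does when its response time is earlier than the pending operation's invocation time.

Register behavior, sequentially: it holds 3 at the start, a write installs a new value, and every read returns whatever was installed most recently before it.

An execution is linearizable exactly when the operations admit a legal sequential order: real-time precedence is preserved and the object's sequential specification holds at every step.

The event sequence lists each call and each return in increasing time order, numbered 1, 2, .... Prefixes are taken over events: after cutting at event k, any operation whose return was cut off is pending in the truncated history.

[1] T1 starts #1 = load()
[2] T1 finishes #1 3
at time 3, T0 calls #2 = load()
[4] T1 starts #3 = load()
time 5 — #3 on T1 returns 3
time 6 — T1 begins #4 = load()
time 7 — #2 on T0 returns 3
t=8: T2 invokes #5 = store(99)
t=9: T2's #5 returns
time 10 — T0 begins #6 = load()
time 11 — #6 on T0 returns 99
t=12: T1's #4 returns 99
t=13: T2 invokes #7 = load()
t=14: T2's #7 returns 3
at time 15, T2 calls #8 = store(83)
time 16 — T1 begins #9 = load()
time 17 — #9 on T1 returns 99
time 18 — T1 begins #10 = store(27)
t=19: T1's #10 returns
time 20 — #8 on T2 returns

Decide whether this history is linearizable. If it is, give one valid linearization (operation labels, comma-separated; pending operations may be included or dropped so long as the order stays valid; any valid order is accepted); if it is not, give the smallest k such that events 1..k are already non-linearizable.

not linearizable — minimal violating prefix: 14 events

prefix check: 1..13 passes, 1..14 fails once #7's time-14 response joins
no legal order exists: 7 real-time-consistent candidates over 7 completed register operations, all rejected
one such order, #1, #2, #3, #4, #5, #6, #7, breaks at step 4 where #4 load() → 99 is illegal
one such order, #1, #2, #3, #5, #4, #6, #7, breaks at step 7 where #7 load() → 3 is illegal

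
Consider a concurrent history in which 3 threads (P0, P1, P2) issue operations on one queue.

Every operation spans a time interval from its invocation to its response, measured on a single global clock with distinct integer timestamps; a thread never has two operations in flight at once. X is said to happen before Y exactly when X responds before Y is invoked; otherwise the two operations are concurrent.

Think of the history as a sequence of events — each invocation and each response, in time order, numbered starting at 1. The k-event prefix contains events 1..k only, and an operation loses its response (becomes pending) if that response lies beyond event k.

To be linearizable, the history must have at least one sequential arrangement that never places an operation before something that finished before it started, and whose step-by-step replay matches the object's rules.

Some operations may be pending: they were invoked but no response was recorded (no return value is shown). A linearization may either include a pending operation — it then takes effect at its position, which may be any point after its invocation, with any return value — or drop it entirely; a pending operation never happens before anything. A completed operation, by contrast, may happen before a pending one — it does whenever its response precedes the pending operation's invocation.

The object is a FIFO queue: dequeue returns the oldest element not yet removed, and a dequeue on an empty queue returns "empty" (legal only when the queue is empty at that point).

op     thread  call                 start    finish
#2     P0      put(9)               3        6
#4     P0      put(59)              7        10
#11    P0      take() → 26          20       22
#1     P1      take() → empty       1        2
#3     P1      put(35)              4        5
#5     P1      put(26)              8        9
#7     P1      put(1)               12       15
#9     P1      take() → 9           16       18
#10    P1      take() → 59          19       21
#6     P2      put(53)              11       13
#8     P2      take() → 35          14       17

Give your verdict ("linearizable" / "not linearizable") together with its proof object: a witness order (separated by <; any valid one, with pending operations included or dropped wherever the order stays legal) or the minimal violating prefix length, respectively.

step 1: #1 take() → empty — queue <>
step 2: #2 put(9) — queue <9>
step 3: #3 put(35) — queue <9,35>
step 4: #4 put(59) — queue <9,35,59>
step 5: #5 put(26) — queue <9,35,59,26>
step 6: #6 put(53) — queue <9,35,59,26,53>
step 7: #7 put(1) — queue <9,35,59,26,53,1>
step 8: #9 take() → 9 — queue <35,59,26,53,1>
step 9: #8 take() → 35 — queue <59,26,53,1>
step 10: #10 take() → 59 — queue <26,53,1>
step 11: #11 take() → 26 — queue <53,1>

linearizable — witness: #1 < #2 < #3 < #4 < #5 < #6 < #7 < #9 < #8 < #10 < #11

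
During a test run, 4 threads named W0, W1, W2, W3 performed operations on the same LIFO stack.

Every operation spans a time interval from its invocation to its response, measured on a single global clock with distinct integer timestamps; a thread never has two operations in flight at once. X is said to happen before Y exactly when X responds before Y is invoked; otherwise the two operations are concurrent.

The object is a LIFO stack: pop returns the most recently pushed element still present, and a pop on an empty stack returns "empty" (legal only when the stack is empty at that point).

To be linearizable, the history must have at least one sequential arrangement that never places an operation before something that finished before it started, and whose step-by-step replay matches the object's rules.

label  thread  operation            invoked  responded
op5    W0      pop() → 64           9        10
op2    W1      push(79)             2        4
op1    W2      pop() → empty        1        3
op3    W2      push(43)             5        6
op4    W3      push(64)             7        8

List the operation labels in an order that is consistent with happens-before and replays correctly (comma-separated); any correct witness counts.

1. op1 pop() → empty, leaving stack <>
2. op2 push(79), leaving stack <79>
3. op3 push(43), leaving stack <79,43>
4. op4 push(64), leaving stack <79,43,64>
5. op5 pop() → 64, leaving stack <79,43>

op1, op2, op3, op4, op5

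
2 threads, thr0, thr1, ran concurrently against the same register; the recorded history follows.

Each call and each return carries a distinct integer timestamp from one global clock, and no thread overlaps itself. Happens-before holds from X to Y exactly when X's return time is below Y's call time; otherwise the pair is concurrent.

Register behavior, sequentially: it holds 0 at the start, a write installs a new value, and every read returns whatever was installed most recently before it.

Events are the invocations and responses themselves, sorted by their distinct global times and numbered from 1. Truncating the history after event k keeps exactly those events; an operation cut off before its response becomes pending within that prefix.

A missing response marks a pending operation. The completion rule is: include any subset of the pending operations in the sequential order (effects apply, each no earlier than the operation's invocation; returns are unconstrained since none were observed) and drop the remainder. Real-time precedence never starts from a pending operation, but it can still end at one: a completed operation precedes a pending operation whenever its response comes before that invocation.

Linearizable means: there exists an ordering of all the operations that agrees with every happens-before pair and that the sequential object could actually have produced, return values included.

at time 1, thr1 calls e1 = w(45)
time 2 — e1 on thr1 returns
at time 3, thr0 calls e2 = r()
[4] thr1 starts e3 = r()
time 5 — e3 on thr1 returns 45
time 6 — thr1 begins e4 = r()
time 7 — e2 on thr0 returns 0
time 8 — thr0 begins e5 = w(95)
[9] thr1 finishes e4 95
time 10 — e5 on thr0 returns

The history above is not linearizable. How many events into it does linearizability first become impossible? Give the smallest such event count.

7

events 1..6 are still linearizable — one witness is e1, e2, e3:
step 1: e1 w(45) — value 45
step 2: e2 r() (pending, included) — value 45
step 3: e3 r() → 45 — value 45
adding event 7 (e2 responds at 7) leaves no legal real-time order
no completion choice of the 1 pending operation (e4) rescues it — every subset was tried
for example e1, e2, e3 (pending dropped) fails at step 2: e2 r() → 0 is not legal there
for example e1, e3, e2 (pending dropped) fails at step 3: e2 r() → 0 is not legal there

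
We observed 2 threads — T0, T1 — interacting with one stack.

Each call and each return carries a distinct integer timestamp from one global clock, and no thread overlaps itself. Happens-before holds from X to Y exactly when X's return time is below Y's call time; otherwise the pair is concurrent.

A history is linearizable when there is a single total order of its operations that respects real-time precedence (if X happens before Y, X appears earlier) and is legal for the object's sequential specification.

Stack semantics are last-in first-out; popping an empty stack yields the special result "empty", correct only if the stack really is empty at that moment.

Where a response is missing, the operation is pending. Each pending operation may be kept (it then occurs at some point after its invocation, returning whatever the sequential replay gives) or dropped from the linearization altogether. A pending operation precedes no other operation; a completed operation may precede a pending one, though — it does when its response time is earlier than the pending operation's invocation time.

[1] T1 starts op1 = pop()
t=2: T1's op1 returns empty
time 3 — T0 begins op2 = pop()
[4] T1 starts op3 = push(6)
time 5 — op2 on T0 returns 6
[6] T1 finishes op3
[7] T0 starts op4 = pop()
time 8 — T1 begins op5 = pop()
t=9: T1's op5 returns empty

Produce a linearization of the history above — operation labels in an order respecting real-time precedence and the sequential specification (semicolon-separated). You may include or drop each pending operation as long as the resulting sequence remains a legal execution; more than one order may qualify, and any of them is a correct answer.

step 1: op1 pop() → empty — stack <>
step 2: op3 push(6) — stack <6>
step 3: op2 pop() → 6 — stack <>
step 4: op4 pop() (pending, included) — stack <>
step 5: op5 pop() → empty — stack <>

op1; op3; op2; op4; op5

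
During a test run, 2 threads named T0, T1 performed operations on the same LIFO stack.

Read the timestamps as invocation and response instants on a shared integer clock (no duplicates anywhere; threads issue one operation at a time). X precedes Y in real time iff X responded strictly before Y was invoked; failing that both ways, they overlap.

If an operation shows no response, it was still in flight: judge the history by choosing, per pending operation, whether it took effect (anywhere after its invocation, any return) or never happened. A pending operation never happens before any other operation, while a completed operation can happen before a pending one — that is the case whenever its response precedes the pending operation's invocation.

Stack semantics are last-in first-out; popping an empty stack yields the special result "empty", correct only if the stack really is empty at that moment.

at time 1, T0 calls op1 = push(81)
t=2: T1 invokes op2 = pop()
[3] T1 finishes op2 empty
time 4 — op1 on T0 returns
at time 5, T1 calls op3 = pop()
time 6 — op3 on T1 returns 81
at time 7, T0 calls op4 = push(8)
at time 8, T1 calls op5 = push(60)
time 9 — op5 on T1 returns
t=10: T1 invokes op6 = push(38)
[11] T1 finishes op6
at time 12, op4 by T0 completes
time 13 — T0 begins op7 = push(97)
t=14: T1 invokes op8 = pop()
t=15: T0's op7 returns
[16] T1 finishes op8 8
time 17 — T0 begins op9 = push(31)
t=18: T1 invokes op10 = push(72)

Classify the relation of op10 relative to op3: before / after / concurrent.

op10 spans [18,…), op3 spans [5,6]
resp(op3)=6 < inv(op10)=18

after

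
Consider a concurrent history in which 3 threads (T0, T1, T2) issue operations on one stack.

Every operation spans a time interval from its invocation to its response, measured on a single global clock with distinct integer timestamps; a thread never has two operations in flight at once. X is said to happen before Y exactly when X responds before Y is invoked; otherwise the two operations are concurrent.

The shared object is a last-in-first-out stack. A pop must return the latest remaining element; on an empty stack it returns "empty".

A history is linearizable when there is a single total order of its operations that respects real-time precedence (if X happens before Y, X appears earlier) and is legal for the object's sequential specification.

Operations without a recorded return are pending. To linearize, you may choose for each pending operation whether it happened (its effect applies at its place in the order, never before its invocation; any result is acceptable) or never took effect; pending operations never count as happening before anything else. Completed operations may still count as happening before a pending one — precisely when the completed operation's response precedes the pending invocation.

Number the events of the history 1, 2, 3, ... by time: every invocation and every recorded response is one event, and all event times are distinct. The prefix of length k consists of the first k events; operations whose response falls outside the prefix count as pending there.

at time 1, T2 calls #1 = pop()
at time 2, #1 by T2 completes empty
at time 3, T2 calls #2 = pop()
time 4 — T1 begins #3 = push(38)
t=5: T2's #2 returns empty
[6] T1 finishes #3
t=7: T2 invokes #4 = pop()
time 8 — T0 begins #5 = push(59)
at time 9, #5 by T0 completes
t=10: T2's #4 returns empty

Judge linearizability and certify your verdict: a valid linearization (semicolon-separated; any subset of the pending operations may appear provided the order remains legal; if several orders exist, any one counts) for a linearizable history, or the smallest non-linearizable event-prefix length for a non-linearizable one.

not linearizable — minimal violating prefix: 10 events

through event 9 a valid linearization exists; event 10 (#4 responding at time 10) ends that
real-time-consistent orders of the 5 completed operations: 4 — all fail the stack replay
e.g. #1, #2, #3, #4, #5: illegal at step 4, since #4 pop() → empty cannot apply there
e.g. #1, #2, #3, #5, #4: illegal at step 5, since #4 pop() → empty cannot apply there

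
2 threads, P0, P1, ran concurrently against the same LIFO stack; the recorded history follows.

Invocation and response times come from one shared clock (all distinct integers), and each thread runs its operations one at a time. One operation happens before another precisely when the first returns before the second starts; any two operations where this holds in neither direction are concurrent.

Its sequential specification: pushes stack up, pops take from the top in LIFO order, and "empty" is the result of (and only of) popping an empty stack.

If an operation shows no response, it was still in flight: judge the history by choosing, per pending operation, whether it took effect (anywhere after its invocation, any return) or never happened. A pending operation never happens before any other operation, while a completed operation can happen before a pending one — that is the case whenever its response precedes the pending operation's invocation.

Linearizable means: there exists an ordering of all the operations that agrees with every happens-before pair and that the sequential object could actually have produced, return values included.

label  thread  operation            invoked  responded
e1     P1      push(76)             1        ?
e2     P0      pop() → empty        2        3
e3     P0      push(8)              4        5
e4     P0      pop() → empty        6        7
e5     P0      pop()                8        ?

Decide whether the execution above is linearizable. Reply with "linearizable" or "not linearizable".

not linearizable

through event 6 a valid linearization exists; event 7 (e4 responding at time 7) ends that
exactly one order of the 3 completed ops respects real time; the LIFO stack replay fails
include/drop combinations of the 1 pending operation (e1) were all tried; none helps
one such order, e2, e3, e4 (pending dropped), breaks at step 3 where e4 pop() → empty is illegal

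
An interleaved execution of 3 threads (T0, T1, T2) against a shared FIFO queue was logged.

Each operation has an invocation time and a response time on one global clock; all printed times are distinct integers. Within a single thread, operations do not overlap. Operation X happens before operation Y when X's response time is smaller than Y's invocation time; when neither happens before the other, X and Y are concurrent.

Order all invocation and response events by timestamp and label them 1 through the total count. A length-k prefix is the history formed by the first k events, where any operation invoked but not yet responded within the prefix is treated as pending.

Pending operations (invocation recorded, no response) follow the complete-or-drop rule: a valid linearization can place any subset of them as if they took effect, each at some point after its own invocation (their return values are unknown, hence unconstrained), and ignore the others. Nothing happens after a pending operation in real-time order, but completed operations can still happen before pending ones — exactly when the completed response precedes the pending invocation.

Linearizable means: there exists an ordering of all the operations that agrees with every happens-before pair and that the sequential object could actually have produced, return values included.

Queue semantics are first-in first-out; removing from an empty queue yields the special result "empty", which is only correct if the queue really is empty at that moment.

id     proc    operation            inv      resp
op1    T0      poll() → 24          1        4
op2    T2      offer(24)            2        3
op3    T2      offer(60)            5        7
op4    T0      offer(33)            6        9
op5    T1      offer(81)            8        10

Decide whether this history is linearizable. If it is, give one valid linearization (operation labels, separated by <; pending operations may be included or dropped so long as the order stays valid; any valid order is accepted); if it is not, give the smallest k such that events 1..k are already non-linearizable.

linearizable — witness: op2 < op1 < op3 < op4 < op5

after step 1 (op2 offer(24)): queue <24>
after step 2 (op1 poll() → 24): queue <>
after step 3 (op3 offer(60)): queue <60>
after step 4 (op4 offer(33)): queue <60,33>
after step 5 (op5 offer(81)): queue <60,33,81>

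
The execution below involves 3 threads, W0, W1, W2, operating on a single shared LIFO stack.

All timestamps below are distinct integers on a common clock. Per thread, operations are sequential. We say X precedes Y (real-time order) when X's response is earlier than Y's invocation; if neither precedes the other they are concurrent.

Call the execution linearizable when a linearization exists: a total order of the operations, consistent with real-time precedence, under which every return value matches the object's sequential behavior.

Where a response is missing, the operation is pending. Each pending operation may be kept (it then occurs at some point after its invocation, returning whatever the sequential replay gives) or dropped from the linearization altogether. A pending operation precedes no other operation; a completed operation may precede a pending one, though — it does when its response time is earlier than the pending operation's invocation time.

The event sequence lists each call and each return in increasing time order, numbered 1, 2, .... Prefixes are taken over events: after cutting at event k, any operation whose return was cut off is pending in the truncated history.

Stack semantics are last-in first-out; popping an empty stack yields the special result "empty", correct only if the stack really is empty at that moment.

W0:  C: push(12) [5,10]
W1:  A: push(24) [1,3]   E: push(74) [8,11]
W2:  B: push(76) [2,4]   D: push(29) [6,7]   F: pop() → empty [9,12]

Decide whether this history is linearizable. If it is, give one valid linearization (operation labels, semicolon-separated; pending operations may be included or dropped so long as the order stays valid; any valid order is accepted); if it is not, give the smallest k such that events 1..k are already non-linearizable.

not linearizable — minimal violating prefix: 12 events

the violation lands at event 12, F's response at time 12: events 1..11 linearize, events 1..12 do not
the 6 completed operations admit 16 real-time orders; each fails the LIFO stack replay
one such order, A, B, C, D, E, F, breaks at step 6 where F pop() → empty is illegal
one such order, A, B, C, D, F, E, breaks at step 5 where F pop() → empty is illegal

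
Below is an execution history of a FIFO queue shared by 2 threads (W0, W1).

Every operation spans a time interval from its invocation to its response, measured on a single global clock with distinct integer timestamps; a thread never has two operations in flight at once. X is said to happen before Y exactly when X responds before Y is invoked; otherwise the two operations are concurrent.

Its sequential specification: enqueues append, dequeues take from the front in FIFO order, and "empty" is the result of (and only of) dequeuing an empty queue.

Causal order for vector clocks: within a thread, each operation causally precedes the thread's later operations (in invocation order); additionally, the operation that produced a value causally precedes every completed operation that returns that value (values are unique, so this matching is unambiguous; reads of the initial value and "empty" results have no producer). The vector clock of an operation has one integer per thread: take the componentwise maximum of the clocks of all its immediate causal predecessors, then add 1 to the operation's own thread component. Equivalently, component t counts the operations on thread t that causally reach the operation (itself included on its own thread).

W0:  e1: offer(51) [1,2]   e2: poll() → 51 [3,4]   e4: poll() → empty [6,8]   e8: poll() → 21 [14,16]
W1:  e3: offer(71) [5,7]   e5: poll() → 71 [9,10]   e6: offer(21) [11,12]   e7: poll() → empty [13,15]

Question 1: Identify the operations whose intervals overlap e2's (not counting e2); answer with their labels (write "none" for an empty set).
overlap test against e2 [3,4]: concurrent iff the interval meets 3..4
e1 [1,2]: before
e3 [5,7]: after
e4 [6,8]: after
e5 [9,10]: after
e6 [11,12]: after
e7 [13,15]: after
e8 [14,16]: after

none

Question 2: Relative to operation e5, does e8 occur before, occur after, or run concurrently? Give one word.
e8 spans [14,16], e5 spans [9,10]
resp(e5)=10 < inv(e8)=14

after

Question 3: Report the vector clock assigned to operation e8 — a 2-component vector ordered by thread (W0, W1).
VC(e3, invoked at 5): no causal predecessors; +1 on W1 → (0, 1)
VC(e1, invoked at 1): no causal predecessors; +1 on W0 → (1, 0)
e5 (invocation 9): componentwise max over VC(e3)=(0, 1), +1 at W1, giving (0, 2)
e2 (invocation 3): componentwise max over VC(e1)=(1, 0), +1 at W0, giving (2, 0)
e6 (invocation 11): componentwise max over VC(e5)=(0, 2), +1 at W1, giving (0, 3)
e4 (invocation 6): componentwise max over VC(e2)=(2, 0), +1 at W0, giving (3, 0)
e7 (invocation 13): componentwise max over VC(e6)=(0, 3), +1 at W1, giving (0, 4)
e8 (invocation 14): componentwise max over VC(e4)=(3, 0), VC(e6)=(0, 3), +1 at W0, giving (4, 3)
target: VC(e8) = (4, 3)

(4, 3)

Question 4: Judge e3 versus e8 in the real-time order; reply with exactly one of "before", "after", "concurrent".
e3 spans [5,7], e8 spans [14,16]
resp(e3)=7 < inv(e8)=14

before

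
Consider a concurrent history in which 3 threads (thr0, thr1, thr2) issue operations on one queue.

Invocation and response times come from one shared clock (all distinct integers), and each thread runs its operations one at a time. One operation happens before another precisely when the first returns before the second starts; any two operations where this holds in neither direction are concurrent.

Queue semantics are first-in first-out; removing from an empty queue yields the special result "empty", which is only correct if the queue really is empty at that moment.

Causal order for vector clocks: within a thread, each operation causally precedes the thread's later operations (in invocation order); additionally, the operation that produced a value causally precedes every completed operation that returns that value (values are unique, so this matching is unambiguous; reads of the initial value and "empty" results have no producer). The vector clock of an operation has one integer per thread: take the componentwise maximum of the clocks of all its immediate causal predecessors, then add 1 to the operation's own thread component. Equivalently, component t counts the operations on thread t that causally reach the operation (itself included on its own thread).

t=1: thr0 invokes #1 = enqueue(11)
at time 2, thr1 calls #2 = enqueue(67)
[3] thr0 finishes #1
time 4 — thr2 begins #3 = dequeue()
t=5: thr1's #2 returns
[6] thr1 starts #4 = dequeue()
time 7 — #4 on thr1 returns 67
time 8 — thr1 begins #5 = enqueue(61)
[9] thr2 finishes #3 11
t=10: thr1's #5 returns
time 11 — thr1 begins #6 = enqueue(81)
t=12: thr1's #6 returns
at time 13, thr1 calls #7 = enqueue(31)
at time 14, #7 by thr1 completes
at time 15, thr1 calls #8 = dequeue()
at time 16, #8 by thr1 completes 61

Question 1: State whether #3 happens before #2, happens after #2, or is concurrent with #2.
concurrent

#3 spans [4,9], #2 spans [2,5]
the intervals overlap in both directions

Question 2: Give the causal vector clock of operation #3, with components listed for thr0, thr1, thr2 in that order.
(1, 0, 1)

no predecessors for #2 (invoked 2): thr1 increments from zero → (0, 1, 0)
no predecessors for #1 (invoked 1): thr0 increments from zero → (1, 0, 0)
VC(#4, invoked at 6): max of VC(#2)=(0, 1, 0), then +1 on thread thr1 → (0, 2, 0)
VC(#3, invoked at 4): max of VC(#1)=(1, 0, 0), then +1 on thread thr2 → (1, 0, 1)
VC(#5, invoked at 8): max of VC(#4)=(0, 2, 0), then +1 on thread thr1 → (0, 3, 0)
VC(#6, invoked at 11): max of VC(#5)=(0, 3, 0), then +1 on thread thr1 → (0, 4, 0)
VC(#7, invoked at 13): max of VC(#6)=(0, 4, 0), then +1 on thread thr1 → (0, 5, 0)
VC(#8, invoked at 15): max of VC(#5)=(0, 3, 0), VC(#7)=(0, 5, 0), then +1 on thread thr1 → (0, 6, 0)
target: VC(#3) = (1, 0, 1)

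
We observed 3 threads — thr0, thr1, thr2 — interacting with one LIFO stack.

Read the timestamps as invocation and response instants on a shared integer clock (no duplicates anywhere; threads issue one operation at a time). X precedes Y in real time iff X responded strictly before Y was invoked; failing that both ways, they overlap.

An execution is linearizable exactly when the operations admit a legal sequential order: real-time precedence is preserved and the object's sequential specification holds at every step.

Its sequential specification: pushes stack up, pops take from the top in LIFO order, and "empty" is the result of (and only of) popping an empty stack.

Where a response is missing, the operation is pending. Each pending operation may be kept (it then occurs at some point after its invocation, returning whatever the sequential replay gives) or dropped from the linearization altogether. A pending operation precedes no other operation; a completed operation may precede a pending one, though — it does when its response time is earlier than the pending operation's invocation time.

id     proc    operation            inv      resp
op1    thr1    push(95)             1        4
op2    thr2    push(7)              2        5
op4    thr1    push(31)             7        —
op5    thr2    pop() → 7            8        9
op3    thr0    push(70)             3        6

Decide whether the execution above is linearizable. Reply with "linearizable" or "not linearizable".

witness order: op1, op3, op2, op5
1. op1 push(95), leaving stack <95>
2. op3 push(70), leaving stack <95,70>
3. op2 push(7), leaving stack <95,70,7>
4. op5 pop() → 7, leaving stack <95,70>

linearizable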